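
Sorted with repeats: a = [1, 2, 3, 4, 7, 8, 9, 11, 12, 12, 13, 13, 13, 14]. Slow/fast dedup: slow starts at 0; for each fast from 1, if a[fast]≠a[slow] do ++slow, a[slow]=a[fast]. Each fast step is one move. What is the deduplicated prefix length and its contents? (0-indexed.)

(s=0,f=1) a[fast]=2≠a[slow]=1 write a[1]=2 → slow++,fast++
(s=1,f=2) a[fast]=3≠a[slow]=2 write a[2]=3 → slow++,fast++
(s=2,f=3) a[fast]=4≠a[slow]=3 write a[3]=4 → slow++,fast++
(s=3,f=4) a[fast]=7≠a[slow]=4 write a[4]=7 → slow++,fast++
(s=4,f=5) a[fast]=8≠a[slow]=7 write a[5]=8 → slow++,fast++
(s=5,f=6) a[fast]=9≠a[slow]=8 write a[6]=9 → slow++,fast++
(s=6,f=7) a[fast]=11≠a[slow]=9 write a[7]=11 → slow++,fast++
(s=7,f=8) a[fast]=12≠a[slow]=11 write a[8]=12 → slow++,fast++
(s=8,f=9) a[fast]=12=a[slow] dup → fast++
(s=8,f=10) a[fast]=13≠a[slow]=12 write a[9]=13 → slow++,fast++
(s=9,f=11) a[fast]=13=a[slow] dup → fast++
(s=9,f=12) a[fast]=13=a[slow] dup → fast++
(s=9,f=13) a[fast]=14≠a[slow]=13 write a[10]=14 → slow++,fast++

length 11; prefix = [1, 2, 3, 4, 7, 8, 9, 11, 12, 13, 14]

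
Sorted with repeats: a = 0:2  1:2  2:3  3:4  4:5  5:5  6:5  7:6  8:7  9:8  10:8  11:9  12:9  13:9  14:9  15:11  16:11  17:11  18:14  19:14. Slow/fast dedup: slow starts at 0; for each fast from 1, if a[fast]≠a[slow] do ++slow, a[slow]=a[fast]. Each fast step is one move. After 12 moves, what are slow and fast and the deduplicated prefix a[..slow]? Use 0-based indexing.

slow=0 fast=1: a[fast]=2=a[slow] dup, fast++
slow=0 fast=2: a[fast]=3≠a[slow]=2 write a[1]=3, slow++,fast++
slow=1 fast=3: a[fast]=4≠a[slow]=3 write a[2]=4, slow++,fast++
slow=2 fast=4: a[fast]=5≠a[slow]=4 write a[3]=5, slow++,fast++
slow=3 fast=5: a[fast]=5=a[slow] dup, fast++
slow=3 fast=6: a[fast]=5=a[slow] dup, fast++
slow=3 fast=7: a[fast]=6≠a[slow]=5 write a[4]=6, slow++,fast++
slow=4 fast=8: a[fast]=7≠a[slow]=6 write a[5]=7, slow++,fast++
slow=5 fast=9: a[fast]=8≠a[slow]=7 write a[6]=8, slow++,fast++
slow=6 fast=10: a[fast]=8=a[slow] dup, fast++
slow=6 fast=11: a[fast]=9≠a[slow]=8 write a[7]=9, slow++,fast++
slow=7 fast=12: a[fast]=9=a[slow] dup, fast++

slow=7, fast=13, prefix=[2, 3, 4, 5, 6, 7, 8, 9]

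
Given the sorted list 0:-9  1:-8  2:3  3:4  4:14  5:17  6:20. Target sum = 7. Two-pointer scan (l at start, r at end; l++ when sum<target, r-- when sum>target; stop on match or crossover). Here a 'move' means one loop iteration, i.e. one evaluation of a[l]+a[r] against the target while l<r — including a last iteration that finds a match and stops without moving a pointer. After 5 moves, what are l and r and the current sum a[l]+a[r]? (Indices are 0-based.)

[0,6] -9+20=11 >7 → r--
[0,5] -9+17=8 >7 → r--
[0,4] -9+14=5 <7 → l++
[1,4] -8+14=6 <7 → l++
[2,4] 3+14=17 >7 → r--

l=2, r=3, sum=7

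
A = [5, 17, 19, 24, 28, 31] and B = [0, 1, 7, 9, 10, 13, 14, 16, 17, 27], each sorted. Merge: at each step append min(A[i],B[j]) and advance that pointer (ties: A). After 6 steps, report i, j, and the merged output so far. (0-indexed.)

i=0 j=0: A[i]=5>B[j]=0 take 0, j++
i=0 j=1: A[i]=5>B[j]=1 take 1, j++
i=0 j=2: A[i]=5<=B[j]=7 take 5, i++
i=1 j=2: A[i]=17>B[j]=7 take 7, j++
i=1 j=3: A[i]=17>B[j]=9 take 9, j++
i=1 j=4: A[i]=17>B[j]=10 take 10, j++

i=1, j=5, merged so far=[0, 1, 5, 7, 9, 10]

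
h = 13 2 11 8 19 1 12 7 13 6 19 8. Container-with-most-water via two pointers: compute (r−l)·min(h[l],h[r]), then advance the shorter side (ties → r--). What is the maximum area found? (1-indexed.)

[1,12] min(13,8)*11=88 best=88 * → r--
[1,11] min(13,19)*10=130 best=130 * → l++
[2,11] min(2,19)*9=18 best=130 → l++
[3,11] min(11,19)*8=88 best=130 → l++
[4,11] min(8,19)*7=56 best=130 → l++
[5,11] min(19,19)*6=114 best=130 → r--
[5,10] min(19,6)*5=30 best=130 → r--
[5,9] min(19,13)*4=52 best=130 → r--
[5,8] min(19,7)*3=21 best=130 → r--
[5,7] min(19,12)*2=24 best=130 → r--
[5,6] min(19,1)*1=1 best=130 → r--

max area = 130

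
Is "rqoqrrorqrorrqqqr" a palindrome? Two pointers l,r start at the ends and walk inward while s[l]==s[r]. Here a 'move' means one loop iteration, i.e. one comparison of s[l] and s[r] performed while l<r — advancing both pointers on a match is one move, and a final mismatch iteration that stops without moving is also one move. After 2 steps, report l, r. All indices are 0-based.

l=0 r=16: 'r'=='r', l++,r--
l=1 r=15: 'q'=='q', l++,r--

l=2, r=14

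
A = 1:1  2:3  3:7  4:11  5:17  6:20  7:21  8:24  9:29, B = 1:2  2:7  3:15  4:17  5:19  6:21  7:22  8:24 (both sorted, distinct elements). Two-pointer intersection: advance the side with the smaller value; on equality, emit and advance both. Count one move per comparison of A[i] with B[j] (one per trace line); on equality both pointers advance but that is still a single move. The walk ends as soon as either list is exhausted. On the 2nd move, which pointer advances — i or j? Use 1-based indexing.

j

[i=1,j=1] 1<2 → i++
[i=2,j=1] 3>2 → j++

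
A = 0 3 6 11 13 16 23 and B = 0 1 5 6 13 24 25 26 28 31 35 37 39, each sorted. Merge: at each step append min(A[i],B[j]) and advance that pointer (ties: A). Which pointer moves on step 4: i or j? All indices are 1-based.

i=1 j=1: A[i]=0<=B[j]=0 take 0, i++
i=2 j=1: A[i]=3>B[j]=0 take 0, j++
i=2 j=2: A[i]=3>B[j]=1 take 1, j++
i=2 j=3: A[i]=3<=B[j]=5 take 3, i++

i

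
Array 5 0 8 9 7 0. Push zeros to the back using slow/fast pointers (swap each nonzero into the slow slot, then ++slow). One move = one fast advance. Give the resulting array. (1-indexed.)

slow=1 fast=1: a[fast]=5≠0 swap→a[1]=5, slow++,fast++
slow=2 fast=2: a[fast]=0, fast++
slow=2 fast=3: a[fast]=8≠0 swap→a[2]=8, slow++,fast++
slow=3 fast=4: a[fast]=9≠0 swap→a[3]=9, slow++,fast++
slow=4 fast=5: a[fast]=7≠0 swap→a[4]=7, slow++,fast++
slow=5 fast=6: a[fast]=0, fast++

[5, 8, 9, 7, 0, 0]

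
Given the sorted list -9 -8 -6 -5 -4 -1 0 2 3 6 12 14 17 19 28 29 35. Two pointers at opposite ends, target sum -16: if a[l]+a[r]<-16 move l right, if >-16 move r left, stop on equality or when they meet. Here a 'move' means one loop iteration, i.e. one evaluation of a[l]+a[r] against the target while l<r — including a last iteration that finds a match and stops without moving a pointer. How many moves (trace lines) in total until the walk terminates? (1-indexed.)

l=1 r=17: -9+35=26 >-16, r--
l=1 r=16: -9+29=20 >-16, r--
l=1 r=15: -9+28=19 >-16, r--
l=1 r=14: -9+19=10 >-16, r--
l=1 r=13: -9+17=8 >-16, r--
l=1 r=12: -9+14=5 >-16, r--
l=1 r=11: -9+12=3 >-16, r--
l=1 r=10: -9+6=-3 >-16, r--
l=1 r=9: -9+3=-6 >-16, r--
l=1 r=8: -9+2=-7 >-16, r--
l=1 r=7: -9+0=-9 >-16, r--
l=1 r=6: -9+-1=-10 >-16, r--
l=1 r=5: -9+-4=-13 >-16, r--
l=1 r=4: -9+-5=-14 >-16, r--
l=1 r=3: -9+-6=-15 >-16, r--
l=1 r=2: -9+-8=-17 <-16, l++

16 moves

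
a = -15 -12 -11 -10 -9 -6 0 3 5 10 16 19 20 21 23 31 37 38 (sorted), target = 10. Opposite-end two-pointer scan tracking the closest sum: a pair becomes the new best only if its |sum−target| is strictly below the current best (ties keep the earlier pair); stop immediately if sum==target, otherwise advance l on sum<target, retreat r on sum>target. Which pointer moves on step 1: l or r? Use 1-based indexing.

r

[1,18] -15+38=23 d=13 * → r--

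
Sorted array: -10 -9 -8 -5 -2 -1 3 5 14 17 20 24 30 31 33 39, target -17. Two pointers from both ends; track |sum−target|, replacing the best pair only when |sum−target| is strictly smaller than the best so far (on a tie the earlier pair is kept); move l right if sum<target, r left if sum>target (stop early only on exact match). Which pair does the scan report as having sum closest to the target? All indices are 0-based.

[0,15] -10+39=29 d=46 * → r--
[0,14] -10+33=23 d=40 * → r--
[0,13] -10+31=21 d=38 * → r--
[0,12] -10+30=20 d=37 * → r--
[0,11] -10+24=14 d=31 * → r--
[0,10] -10+20=10 d=27 * → r--
[0,9] -10+17=7 d=24 * → r--
[0,8] -10+14=4 d=21 * → r--
[0,7] -10+5=-5 d=12 * → r--
[0,6] -10+3=-7 d=10 * → r--
[0,5] -10+-1=-11 d=6 * → r--
[0,4] -10+-2=-12 d=5 * → r--
[0,3] -10+-5=-15 d=2 * → r--
[0,2] -10+-8=-18 d=1 * → l++
[1,2] -9+-8=-17 d=0 * → stop

pair (-9, -8) with sum -17 (|Δ|=0)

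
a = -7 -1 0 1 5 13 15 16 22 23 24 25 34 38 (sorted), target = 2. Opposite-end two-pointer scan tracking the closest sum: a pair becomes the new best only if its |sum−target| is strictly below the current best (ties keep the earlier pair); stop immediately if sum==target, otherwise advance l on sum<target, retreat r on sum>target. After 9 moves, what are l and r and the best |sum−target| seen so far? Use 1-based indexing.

l=1, r=5, best |Δ|=4

l=1 r=14: -7+38=31 d=29 *, r--
l=1 r=13: -7+34=27 d=25 *, r--
l=1 r=12: -7+25=18 d=16 *, r--
l=1 r=11: -7+24=17 d=15 *, r--
l=1 r=10: -7+23=16 d=14 *, r--
l=1 r=9: -7+22=15 d=13 *, r--
l=1 r=8: -7+16=9 d=7 *, r--
l=1 r=7: -7+15=8 d=6 *, r--
l=1 r=6: -7+13=6 d=4 *, r--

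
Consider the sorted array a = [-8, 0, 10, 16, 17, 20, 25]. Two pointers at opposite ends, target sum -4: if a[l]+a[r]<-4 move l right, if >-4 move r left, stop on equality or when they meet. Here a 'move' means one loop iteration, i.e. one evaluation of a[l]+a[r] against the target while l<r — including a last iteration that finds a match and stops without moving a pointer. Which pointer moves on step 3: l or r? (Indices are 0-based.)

[0,6] -8+25=17 >-4 → r--
[0,5] -8+20=12 >-4 → r--
[0,4] -8+17=9 >-4 → r--

r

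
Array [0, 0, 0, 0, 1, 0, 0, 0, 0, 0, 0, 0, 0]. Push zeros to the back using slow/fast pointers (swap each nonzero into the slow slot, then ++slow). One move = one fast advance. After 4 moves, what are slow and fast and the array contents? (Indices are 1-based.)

slow=1 fast=1: a[fast]=0, fast++
slow=1 fast=2: a[fast]=0, fast++
slow=1 fast=3: a[fast]=0, fast++
slow=1 fast=4: a[fast]=0, fast++

slow=1, fast=5, a=[0, 0, 0, 0, 1, 0, 0, 0, 0, 0, 0, 0, 0]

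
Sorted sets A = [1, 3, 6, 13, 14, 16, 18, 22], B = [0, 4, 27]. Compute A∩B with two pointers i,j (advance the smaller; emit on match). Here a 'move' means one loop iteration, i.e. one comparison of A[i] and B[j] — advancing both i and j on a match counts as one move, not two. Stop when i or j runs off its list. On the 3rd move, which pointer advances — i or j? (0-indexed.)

i

i=0 j=0: 1>0, j++
i=0 j=1: 1<4, i++
i=1 j=1: 3<4, i++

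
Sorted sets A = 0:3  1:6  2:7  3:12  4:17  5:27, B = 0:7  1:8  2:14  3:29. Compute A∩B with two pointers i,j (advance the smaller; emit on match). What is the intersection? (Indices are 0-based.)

intersection = [7]

i=0 j=0: 3<7, i++
i=1 j=0: 6<7, i++
i=2 j=0: 7==7 emit, i++,j++
i=3 j=1: 12>8, j++
i=3 j=2: 12<14, i++
i=4 j=2: 17>14, j++
i=4 j=3: 17<29, i++
i=5 j=3: 27<29, i++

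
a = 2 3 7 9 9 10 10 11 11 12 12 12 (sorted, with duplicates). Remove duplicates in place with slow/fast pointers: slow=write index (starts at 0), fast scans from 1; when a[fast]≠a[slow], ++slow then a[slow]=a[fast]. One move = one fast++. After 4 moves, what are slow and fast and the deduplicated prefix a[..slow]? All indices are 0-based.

slow=3, fast=5, prefix=[2, 3, 7, 9]

slow=0 fast=1: a[fast]=3≠a[slow]=2 write a[1]=3, slow++,fast++
slow=1 fast=2: a[fast]=7≠a[slow]=3 write a[2]=7, slow++,fast++
slow=2 fast=3: a[fast]=9≠a[slow]=7 write a[3]=9, slow++,fast++
slow=3 fast=4: a[fast]=9=a[slow] dup, fast++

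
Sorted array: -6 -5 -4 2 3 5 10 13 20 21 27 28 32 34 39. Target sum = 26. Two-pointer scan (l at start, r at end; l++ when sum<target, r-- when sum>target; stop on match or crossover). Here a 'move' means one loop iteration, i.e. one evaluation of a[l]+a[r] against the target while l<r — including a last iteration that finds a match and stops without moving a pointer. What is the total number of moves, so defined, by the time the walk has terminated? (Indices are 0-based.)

3 moves

l=0 r=14: -6+39=33 >26, r--
l=0 r=13: -6+34=28 >26, r--
l=0 r=12: -6+32=26, found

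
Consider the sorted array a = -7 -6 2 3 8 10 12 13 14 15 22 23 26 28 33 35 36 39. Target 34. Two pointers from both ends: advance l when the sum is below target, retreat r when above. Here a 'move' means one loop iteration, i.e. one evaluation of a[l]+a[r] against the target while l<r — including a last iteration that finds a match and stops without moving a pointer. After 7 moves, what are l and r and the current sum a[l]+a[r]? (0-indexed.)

l=3, r=13, sum=31

l=0 r=17: -7+39=32 <34, l++
l=1 r=17: -6+39=33 <34, l++
l=2 r=17: 2+39=41 >34, r--
l=2 r=16: 2+36=38 >34, r--
l=2 r=15: 2+35=37 >34, r--
l=2 r=14: 2+33=35 >34, r--
l=2 r=13: 2+28=30 <34, l++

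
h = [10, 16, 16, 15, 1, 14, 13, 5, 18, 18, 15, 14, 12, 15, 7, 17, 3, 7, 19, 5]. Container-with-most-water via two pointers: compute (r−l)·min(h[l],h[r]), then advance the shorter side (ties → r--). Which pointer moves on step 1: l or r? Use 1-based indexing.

r

[1,20] min(10,5)*19=95 best=95 * → r--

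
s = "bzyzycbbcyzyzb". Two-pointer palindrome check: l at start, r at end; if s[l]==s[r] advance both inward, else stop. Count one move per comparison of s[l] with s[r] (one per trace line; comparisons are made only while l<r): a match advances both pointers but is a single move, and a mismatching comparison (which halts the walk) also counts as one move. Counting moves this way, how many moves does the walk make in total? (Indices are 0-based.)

l=0 r=13: 'b'=='b', l++,r--
l=1 r=12: 'z'=='z', l++,r--
l=2 r=11: 'y'=='y', l++,r--
l=3 r=10: 'z'=='z', l++,r--
l=4 r=9: 'y'=='y', l++,r--
l=5 r=8: 'c'=='c', l++,r--
l=6 r=7: 'b'=='b', l++,r--

7 moves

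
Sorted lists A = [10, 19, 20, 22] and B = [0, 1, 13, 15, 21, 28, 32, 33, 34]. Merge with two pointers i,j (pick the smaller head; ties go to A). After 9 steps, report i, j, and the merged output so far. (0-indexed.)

i=4, j=5, merged so far=[0, 1, 10, 13, 15, 19, 20, 21, 22]

[i=0,j=0] A[i]=10>B[j]=0 take 0 → j++
[i=0,j=1] A[i]=10>B[j]=1 take 1 → j++
[i=0,j=2] A[i]=10<=B[j]=13 take 10 → i++
[i=1,j=2] A[i]=19>B[j]=13 take 13 → j++
[i=1,j=3] A[i]=19>B[j]=15 take 15 → j++
[i=1,j=4] A[i]=19<=B[j]=21 take 19 → i++
[i=2,j=4] A[i]=20<=B[j]=21 take 20 → i++
[i=3,j=4] A[i]=22>B[j]=21 take 21 → j++
[i=3,j=5] A[i]=22<=B[j]=28 take 22 → i++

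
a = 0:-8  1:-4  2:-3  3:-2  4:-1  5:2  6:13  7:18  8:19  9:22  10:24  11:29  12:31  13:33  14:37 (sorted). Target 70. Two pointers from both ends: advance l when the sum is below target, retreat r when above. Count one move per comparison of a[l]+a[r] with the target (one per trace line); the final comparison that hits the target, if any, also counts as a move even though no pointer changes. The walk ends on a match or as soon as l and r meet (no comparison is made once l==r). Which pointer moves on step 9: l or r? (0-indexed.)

l=0 r=14: -8+37=29 <70, l++
l=1 r=14: -4+37=33 <70, l++
l=2 r=14: -3+37=34 <70, l++
l=3 r=14: -2+37=35 <70, l++
l=4 r=14: -1+37=36 <70, l++
l=5 r=14: 2+37=39 <70, l++
l=6 r=14: 13+37=50 <70, l++
l=7 r=14: 18+37=55 <70, l++
l=8 r=14: 19+37=56 <70, l++

l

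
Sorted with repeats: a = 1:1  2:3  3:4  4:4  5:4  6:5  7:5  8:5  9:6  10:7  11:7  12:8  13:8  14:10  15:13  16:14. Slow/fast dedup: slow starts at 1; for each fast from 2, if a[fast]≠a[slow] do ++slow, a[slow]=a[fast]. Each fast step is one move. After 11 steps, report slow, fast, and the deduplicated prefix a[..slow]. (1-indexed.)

slow=1 fast=2: a[fast]=3≠a[slow]=1 write a[2]=3, slow++,fast++
slow=2 fast=3: a[fast]=4≠a[slow]=3 write a[3]=4, slow++,fast++
slow=3 fast=4: a[fast]=4=a[slow] dup, fast++
slow=3 fast=5: a[fast]=4=a[slow] dup, fast++
slow=3 fast=6: a[fast]=5≠a[slow]=4 write a[4]=5, slow++,fast++
slow=4 fast=7: a[fast]=5=a[slow] dup, fast++
slow=4 fast=8: a[fast]=5=a[slow] dup, fast++
slow=4 fast=9: a[fast]=6≠a[slow]=5 write a[5]=6, slow++,fast++
slow=5 fast=10: a[fast]=7≠a[slow]=6 write a[6]=7, slow++,fast++
slow=6 fast=11: a[fast]=7=a[slow] dup, fast++
slow=6 fast=12: a[fast]=8≠a[slow]=7 write a[7]=8, slow++,fast++

slow=7, fast=13, prefix=[1, 3, 4, 5, 6, 7, 8]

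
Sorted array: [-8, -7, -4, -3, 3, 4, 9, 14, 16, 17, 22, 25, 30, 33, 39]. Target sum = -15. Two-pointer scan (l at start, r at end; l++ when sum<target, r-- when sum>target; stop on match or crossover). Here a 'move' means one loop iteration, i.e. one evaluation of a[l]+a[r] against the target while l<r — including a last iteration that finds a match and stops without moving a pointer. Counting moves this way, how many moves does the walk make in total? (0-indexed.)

14 moves

[0,14] -8+39=31 >-15 → r--
[0,13] -8+33=25 >-15 → r--
[0,12] -8+30=22 >-15 → r--
[0,11] -8+25=17 >-15 → r--
[0,10] -8+22=14 >-15 → r--
[0,9] -8+17=9 >-15 → r--
[0,8] -8+16=8 >-15 → r--
[0,7] -8+14=6 >-15 → r--
[0,6] -8+9=1 >-15 → r--
[0,5] -8+4=-4 >-15 → r--
[0,4] -8+3=-5 >-15 → r--
[0,3] -8+-3=-11 >-15 → r--
[0,2] -8+-4=-12 >-15 → r--
[0,1] -8+-7=-15 → found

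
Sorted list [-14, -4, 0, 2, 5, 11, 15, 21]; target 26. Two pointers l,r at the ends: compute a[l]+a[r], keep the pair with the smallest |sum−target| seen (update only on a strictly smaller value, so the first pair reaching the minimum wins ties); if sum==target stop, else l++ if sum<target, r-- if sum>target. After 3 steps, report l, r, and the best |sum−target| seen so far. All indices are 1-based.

l=1 r=8: -14+21=7 d=19 *, l++
l=2 r=8: -4+21=17 d=9 *, l++
l=3 r=8: 0+21=21 d=5 *, l++

l=4, r=8, best |Δ|=5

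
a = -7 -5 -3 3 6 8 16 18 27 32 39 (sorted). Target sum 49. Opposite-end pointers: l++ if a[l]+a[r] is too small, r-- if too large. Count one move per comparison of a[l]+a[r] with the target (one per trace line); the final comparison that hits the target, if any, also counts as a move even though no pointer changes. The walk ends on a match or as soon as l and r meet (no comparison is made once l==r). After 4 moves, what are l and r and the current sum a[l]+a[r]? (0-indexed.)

l=0 r=10: -7+39=32 <49, l++
l=1 r=10: -5+39=34 <49, l++
l=2 r=10: -3+39=36 <49, l++
l=3 r=10: 3+39=42 <49, l++

l=4, r=10, sum=45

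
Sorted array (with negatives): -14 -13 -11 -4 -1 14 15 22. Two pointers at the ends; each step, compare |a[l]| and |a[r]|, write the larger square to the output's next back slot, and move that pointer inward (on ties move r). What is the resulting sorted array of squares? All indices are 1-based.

l=1 r=8: |-14|<=|22| out[8]=484, r--
l=1 r=7: |-14|<=|15| out[7]=225, r--
l=1 r=6: |-14|<=|14| out[6]=196, r--
l=1 r=5: |-14|>|-1| out[5]=196, l++
l=2 r=5: |-13|>|-1| out[4]=169, l++
l=3 r=5: |-11|>|-1| out[3]=121, l++
l=4 r=5: |-4|>|-1| out[2]=16, l++
l=5 r=5: |-1|<=|-1| out[1]=1, r--

[1, 16, 121, 169, 196, 196, 225, 484]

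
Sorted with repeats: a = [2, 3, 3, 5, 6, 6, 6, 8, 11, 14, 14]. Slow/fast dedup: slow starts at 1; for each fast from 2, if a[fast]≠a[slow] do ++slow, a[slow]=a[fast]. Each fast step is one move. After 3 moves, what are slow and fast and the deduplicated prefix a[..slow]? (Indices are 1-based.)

slow=1 fast=2: a[fast]=3≠a[slow]=2 write a[2]=3, slow++,fast++
slow=2 fast=3: a[fast]=3=a[slow] dup, fast++
slow=2 fast=4: a[fast]=5≠a[slow]=3 write a[3]=5, slow++,fast++

slow=3, fast=5, prefix=[2, 3, 5]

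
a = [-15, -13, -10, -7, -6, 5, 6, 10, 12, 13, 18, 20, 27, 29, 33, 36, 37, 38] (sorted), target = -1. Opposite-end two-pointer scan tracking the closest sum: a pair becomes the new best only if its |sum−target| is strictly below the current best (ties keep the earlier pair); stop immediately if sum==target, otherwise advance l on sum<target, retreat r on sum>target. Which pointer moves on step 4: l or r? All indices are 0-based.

l=0 r=17: -15+38=23 d=24 *, r--
l=0 r=16: -15+37=22 d=23 *, r--
l=0 r=15: -15+36=21 d=22 *, r--
l=0 r=14: -15+33=18 d=19 *, r--

r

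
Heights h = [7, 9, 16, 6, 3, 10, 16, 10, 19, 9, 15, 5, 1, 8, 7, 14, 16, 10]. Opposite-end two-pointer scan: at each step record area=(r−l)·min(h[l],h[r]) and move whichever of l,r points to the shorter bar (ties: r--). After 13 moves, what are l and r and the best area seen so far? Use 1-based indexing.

l=1 r=18: min(7,10)*17=119 best=119 *, l++
l=2 r=18: min(9,10)*16=144 best=144 *, l++
l=3 r=18: min(16,10)*15=150 best=150 *, r--
l=3 r=17: min(16,16)*14=224 best=224 *, r--
l=3 r=16: min(16,14)*13=182 best=224, r--
l=3 r=15: min(16,7)*12=84 best=224, r--
l=3 r=14: min(16,8)*11=88 best=224, r--
l=3 r=13: min(16,1)*10=10 best=224, r--
l=3 r=12: min(16,5)*9=45 best=224, r--
l=3 r=11: min(16,15)*8=120 best=224, r--
l=3 r=10: min(16,9)*7=63 best=224, r--
l=3 r=9: min(16,19)*6=96 best=224, l++
l=4 r=9: min(6,19)*5=30 best=224, l++

l=5, r=9, best area=224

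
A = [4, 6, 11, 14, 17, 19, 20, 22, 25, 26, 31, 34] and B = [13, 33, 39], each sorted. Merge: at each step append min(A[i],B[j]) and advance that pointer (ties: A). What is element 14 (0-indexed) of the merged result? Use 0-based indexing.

[i=0,j=0] A[i]=4<=B[j]=13 take 4 → i++
[i=1,j=0] A[i]=6<=B[j]=13 take 6 → i++
[i=2,j=0] A[i]=11<=B[j]=13 take 11 → i++
[i=3,j=0] A[i]=14>B[j]=13 take 13 → j++
[i=3,j=1] A[i]=14<=B[j]=33 take 14 → i++
[i=4,j=1] A[i]=17<=B[j]=33 take 17 → i++
[i=5,j=1] A[i]=19<=B[j]=33 take 19 → i++
[i=6,j=1] A[i]=20<=B[j]=33 take 20 → i++
[i=7,j=1] A[i]=22<=B[j]=33 take 22 → i++
[i=8,j=1] A[i]=25<=B[j]=33 take 25 → i++
[i=9,j=1] A[i]=26<=B[j]=33 take 26 → i++
[i=10,j=1] A[i]=31<=B[j]=33 take 31 → i++
[i=11,j=1] A[i]=34>B[j]=33 take 33 → j++
[i=11,j=2] A[i]=34<=B[j]=39 take 34 → i++
[i=12,j=2] A done, take B[j]=39 → j++

merged[14] = 39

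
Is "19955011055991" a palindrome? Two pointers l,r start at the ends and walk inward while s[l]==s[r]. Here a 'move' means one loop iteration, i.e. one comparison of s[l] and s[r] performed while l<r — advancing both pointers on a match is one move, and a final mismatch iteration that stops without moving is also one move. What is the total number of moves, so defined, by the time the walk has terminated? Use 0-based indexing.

7 moves

[0,13] '1'=='1' → l++,r--
[1,12] '9'=='9' → l++,r--
[2,11] '9'=='9' → l++,r--
[3,10] '5'=='5' → l++,r--
[4,9] '5'=='5' → l++,r--
[5,8] '0'=='0' → l++,r--
[6,7] '1'=='1' → l++,r--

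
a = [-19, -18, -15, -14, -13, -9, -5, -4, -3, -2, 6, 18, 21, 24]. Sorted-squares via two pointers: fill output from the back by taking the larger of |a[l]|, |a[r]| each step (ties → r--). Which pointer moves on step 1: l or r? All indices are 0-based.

r

l=0 r=13: |-19|<=|24| out[13]=576, r--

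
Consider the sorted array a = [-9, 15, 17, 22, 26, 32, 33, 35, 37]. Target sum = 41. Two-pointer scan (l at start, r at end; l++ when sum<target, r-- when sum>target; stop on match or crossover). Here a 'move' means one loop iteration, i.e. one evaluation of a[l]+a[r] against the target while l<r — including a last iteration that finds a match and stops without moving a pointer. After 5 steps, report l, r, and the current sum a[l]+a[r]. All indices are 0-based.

l=0 r=8: -9+37=28 <41, l++
l=1 r=8: 15+37=52 >41, r--
l=1 r=7: 15+35=50 >41, r--
l=1 r=6: 15+33=48 >41, r--
l=1 r=5: 15+32=47 >41, r--

l=1, r=4, sum=41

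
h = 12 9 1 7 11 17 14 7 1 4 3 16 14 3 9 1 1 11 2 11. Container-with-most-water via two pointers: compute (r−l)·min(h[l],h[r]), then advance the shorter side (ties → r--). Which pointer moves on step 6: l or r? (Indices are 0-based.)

r

[0,19] min(12,11)*19=209 best=209 * → r--
[0,18] min(12,2)*18=36 best=209 → r--
[0,17] min(12,11)*17=187 best=209 → r--
[0,16] min(12,1)*16=16 best=209 → r--
[0,15] min(12,1)*15=15 best=209 → r--
[0,14] min(12,9)*14=126 best=209 → r--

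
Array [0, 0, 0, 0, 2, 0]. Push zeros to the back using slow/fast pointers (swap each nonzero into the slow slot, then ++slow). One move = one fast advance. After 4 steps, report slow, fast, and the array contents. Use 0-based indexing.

(s=0,f=0) a[fast]=0 → fast++
(s=0,f=1) a[fast]=0 → fast++
(s=0,f=2) a[fast]=0 → fast++
(s=0,f=3) a[fast]=0 → fast++

slow=0, fast=4, a=[0, 0, 0, 0, 2, 0]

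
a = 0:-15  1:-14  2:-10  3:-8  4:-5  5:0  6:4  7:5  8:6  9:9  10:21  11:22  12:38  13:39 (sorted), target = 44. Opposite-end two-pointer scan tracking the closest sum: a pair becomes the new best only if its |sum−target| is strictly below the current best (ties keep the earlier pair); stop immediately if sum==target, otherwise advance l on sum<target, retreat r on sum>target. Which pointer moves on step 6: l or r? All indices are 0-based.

[0,13] -15+39=24 d=20 * → l++
[1,13] -14+39=25 d=19 * → l++
[2,13] -10+39=29 d=15 * → l++
[3,13] -8+39=31 d=13 * → l++
[4,13] -5+39=34 d=10 * → l++
[5,13] 0+39=39 d=5 * → l++

l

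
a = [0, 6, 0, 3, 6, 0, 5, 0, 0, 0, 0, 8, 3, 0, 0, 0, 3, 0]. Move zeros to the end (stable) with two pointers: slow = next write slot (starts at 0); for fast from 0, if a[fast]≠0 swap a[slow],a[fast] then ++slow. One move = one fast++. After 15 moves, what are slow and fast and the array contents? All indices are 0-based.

slow=0 fast=0: a[fast]=0, fast++
slow=0 fast=1: a[fast]=6≠0 swap→a[0]=6, slow++,fast++
slow=1 fast=2: a[fast]=0, fast++
slow=1 fast=3: a[fast]=3≠0 swap→a[1]=3, slow++,fast++
slow=2 fast=4: a[fast]=6≠0 swap→a[2]=6, slow++,fast++
slow=3 fast=5: a[fast]=0, fast++
slow=3 fast=6: a[fast]=5≠0 swap→a[3]=5, slow++,fast++
slow=4 fast=7: a[fast]=0, fast++
slow=4 fast=8: a[fast]=0, fast++
slow=4 fast=9: a[fast]=0, fast++
slow=4 fast=10: a[fast]=0, fast++
slow=4 fast=11: a[fast]=8≠0 swap→a[4]=8, slow++,fast++
slow=5 fast=12: a[fast]=3≠0 swap→a[5]=3, slow++,fast++
slow=6 fast=13: a[fast]=0, fast++
slow=6 fast=14: a[fast]=0, fast++

slow=6, fast=15, a=[6, 3, 6, 5, 8, 3, 0, 0, 0, 0, 0, 0, 0, 0, 0, 0, 3, 0]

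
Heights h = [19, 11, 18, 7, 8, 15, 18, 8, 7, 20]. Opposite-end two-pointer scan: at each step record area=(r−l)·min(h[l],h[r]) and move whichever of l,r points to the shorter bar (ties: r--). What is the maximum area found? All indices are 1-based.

max area = 171

l=1 r=10: min(19,20)*9=171 best=171 *, l++
l=2 r=10: min(11,20)*8=88 best=171, l++
l=3 r=10: min(18,20)*7=126 best=171, l++
l=4 r=10: min(7,20)*6=42 best=171, l++
l=5 r=10: min(8,20)*5=40 best=171, l++
l=6 r=10: min(15,20)*4=60 best=171, l++
l=7 r=10: min(18,20)*3=54 best=171, l++
l=8 r=10: min(8,20)*2=16 best=171, l++
l=9 r=10: min(7,20)*1=7 best=171, l++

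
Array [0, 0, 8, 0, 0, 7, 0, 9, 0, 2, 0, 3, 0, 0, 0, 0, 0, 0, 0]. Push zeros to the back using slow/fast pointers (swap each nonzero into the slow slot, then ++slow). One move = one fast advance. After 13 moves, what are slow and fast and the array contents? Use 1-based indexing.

slow=6, fast=14, a=[8, 7, 9, 2, 3, 0, 0, 0, 0, 0, 0, 0, 0, 0, 0, 0, 0, 0, 0]

(s=1,f=1) a[fast]=0 → fast++
(s=1,f=2) a[fast]=0 → fast++
(s=1,f=3) a[fast]=8≠0 swap→a[1]=8 → slow++,fast++
(s=2,f=4) a[fast]=0 → fast++
(s=2,f=5) a[fast]=0 → fast++
(s=2,f=6) a[fast]=7≠0 swap→a[2]=7 → slow++,fast++
(s=3,f=7) a[fast]=0 → fast++
(s=3,f=8) a[fast]=9≠0 swap→a[3]=9 → slow++,fast++
(s=4,f=9) a[fast]=0 → fast++
(s=4,f=10) a[fast]=2≠0 swap→a[4]=2 → slow++,fast++
(s=5,f=11) a[fast]=0 → fast++
(s=5,f=12) a[fast]=3≠0 swap→a[5]=3 → slow++,fast++
(s=6,f=13) a[fast]=0 → fast++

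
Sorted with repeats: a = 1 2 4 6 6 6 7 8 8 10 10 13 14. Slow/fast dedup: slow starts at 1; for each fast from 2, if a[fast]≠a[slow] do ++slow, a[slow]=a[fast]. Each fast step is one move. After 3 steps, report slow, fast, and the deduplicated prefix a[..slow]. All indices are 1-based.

(s=1,f=2) a[fast]=2≠a[slow]=1 write a[2]=2 → slow++,fast++
(s=2,f=3) a[fast]=4≠a[slow]=2 write a[3]=4 → slow++,fast++
(s=3,f=4) a[fast]=6≠a[slow]=4 write a[4]=6 → slow++,fast++

slow=4, fast=5, prefix=[1, 2, 4, 6]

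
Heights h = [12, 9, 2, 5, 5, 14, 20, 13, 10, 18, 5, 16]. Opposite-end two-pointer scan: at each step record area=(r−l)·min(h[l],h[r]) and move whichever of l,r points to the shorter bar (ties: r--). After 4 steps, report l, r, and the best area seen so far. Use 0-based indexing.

[0,11] min(12,16)*11=132 best=132 * → l++
[1,11] min(9,16)*10=90 best=132 → l++
[2,11] min(2,16)*9=18 best=132 → l++
[3,11] min(5,16)*8=40 best=132 → l++

l=4, r=11, best area=132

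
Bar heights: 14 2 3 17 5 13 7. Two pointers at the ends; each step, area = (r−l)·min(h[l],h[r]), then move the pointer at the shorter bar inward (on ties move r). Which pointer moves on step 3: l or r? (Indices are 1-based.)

r

l=1 r=7: min(14,7)*6=42 best=42 *, r--
l=1 r=6: min(14,13)*5=65 best=65 *, r--
l=1 r=5: min(14,5)*4=20 best=65, r--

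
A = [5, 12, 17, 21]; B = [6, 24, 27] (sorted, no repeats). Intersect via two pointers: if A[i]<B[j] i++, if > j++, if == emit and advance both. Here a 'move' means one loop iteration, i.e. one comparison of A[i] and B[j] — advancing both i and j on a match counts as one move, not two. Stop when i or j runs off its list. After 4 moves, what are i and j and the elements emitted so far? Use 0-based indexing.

i=0 j=0: 5<6, i++
i=1 j=0: 12>6, j++
i=1 j=1: 12<24, i++
i=2 j=1: 17<24, i++

i=3, j=1, emitted=[]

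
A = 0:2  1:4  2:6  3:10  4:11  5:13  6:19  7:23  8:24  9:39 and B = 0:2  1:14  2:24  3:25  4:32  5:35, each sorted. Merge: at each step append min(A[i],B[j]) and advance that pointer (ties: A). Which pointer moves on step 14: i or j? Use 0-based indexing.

j

[i=0,j=0] A[i]=2<=B[j]=2 take 2 → i++
[i=1,j=0] A[i]=4>B[j]=2 take 2 → j++
[i=1,j=1] A[i]=4<=B[j]=14 take 4 → i++
[i=2,j=1] A[i]=6<=B[j]=14 take 6 → i++
[i=3,j=1] A[i]=10<=B[j]=14 take 10 → i++
[i=4,j=1] A[i]=11<=B[j]=14 take 11 → i++
[i=5,j=1] A[i]=13<=B[j]=14 take 13 → i++
[i=6,j=1] A[i]=19>B[j]=14 take 14 → j++
[i=6,j=2] A[i]=19<=B[j]=24 take 19 → i++
[i=7,j=2] A[i]=23<=B[j]=24 take 23 → i++
[i=8,j=2] A[i]=24<=B[j]=24 take 24 → i++
[i=9,j=2] A[i]=39>B[j]=24 take 24 → j++
[i=9,j=3] A[i]=39>B[j]=25 take 25 → j++
[i=9,j=4] A[i]=39>B[j]=32 take 32 → j++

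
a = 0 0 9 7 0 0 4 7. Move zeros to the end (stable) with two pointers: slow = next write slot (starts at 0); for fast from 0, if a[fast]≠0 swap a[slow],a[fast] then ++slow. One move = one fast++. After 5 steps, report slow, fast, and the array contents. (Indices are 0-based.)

slow=0 fast=0: a[fast]=0, fast++
slow=0 fast=1: a[fast]=0, fast++
slow=0 fast=2: a[fast]=9≠0 swap→a[0]=9, slow++,fast++
slow=1 fast=3: a[fast]=7≠0 swap→a[1]=7, slow++,fast++
slow=2 fast=4: a[fast]=0, fast++

slow=2, fast=5, a=[9, 7, 0, 0, 0, 0, 4, 7]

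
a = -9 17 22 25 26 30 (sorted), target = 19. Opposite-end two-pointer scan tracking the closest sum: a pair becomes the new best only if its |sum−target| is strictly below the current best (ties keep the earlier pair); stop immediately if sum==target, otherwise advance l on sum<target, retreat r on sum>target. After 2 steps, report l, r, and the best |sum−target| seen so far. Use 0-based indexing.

l=1, r=4, best |Δ|=2

[0,5] -9+30=21 d=2 * → r--
[0,4] -9+26=17 d=2 → l++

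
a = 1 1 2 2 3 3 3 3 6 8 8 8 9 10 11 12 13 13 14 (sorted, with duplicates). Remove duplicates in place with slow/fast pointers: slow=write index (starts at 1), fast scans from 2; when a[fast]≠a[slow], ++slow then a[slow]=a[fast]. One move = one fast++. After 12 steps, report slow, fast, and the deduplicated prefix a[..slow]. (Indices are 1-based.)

slow=6, fast=14, prefix=[1, 2, 3, 6, 8, 9]

slow=1 fast=2: a[fast]=1=a[slow] dup, fast++
slow=1 fast=3: a[fast]=2≠a[slow]=1 write a[2]=2, slow++,fast++
slow=2 fast=4: a[fast]=2=a[slow] dup, fast++
slow=2 fast=5: a[fast]=3≠a[slow]=2 write a[3]=3, slow++,fast++
slow=3 fast=6: a[fast]=3=a[slow] dup, fast++
slow=3 fast=7: a[fast]=3=a[slow] dup, fast++
slow=3 fast=8: a[fast]=3=a[slow] dup, fast++
slow=3 fast=9: a[fast]=6≠a[slow]=3 write a[4]=6, slow++,fast++
slow=4 fast=10: a[fast]=8≠a[slow]=6 write a[5]=8, slow++,fast++
slow=5 fast=11: a[fast]=8=a[slow] dup, fast++
slow=5 fast=12: a[fast]=8=a[slow] dup, fast++
slow=5 fast=13: a[fast]=9≠a[slow]=8 write a[6]=9, slow++,fast++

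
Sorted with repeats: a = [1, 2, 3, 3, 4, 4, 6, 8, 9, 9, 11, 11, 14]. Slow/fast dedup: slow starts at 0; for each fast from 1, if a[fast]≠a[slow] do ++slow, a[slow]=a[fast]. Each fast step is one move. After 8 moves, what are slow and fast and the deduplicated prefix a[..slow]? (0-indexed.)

slow=6, fast=9, prefix=[1, 2, 3, 4, 6, 8, 9]

slow=0 fast=1: a[fast]=2≠a[slow]=1 write a[1]=2, slow++,fast++
slow=1 fast=2: a[fast]=3≠a[slow]=2 write a[2]=3, slow++,fast++
slow=2 fast=3: a[fast]=3=a[slow] dup, fast++
slow=2 fast=4: a[fast]=4≠a[slow]=3 write a[3]=4, slow++,fast++
slow=3 fast=5: a[fast]=4=a[slow] dup, fast++
slow=3 fast=6: a[fast]=6≠a[slow]=4 write a[4]=6, slow++,fast++
slow=4 fast=7: a[fast]=8≠a[slow]=6 write a[5]=8, slow++,fast++
slow=5 fast=8: a[fast]=9≠a[slow]=8 write a[6]=9, slow++,fast++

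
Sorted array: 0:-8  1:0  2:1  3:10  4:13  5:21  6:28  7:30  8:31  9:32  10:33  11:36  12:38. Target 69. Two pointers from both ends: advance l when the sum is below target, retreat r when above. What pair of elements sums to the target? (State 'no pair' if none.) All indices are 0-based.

l=0 r=12: -8+38=30 <69, l++
l=1 r=12: 0+38=38 <69, l++
l=2 r=12: 1+38=39 <69, l++
l=3 r=12: 10+38=48 <69, l++
l=4 r=12: 13+38=51 <69, l++
l=5 r=12: 21+38=59 <69, l++
l=6 r=12: 28+38=66 <69, l++
l=7 r=12: 30+38=68 <69, l++
l=8 r=12: 31+38=69, found

(31, 38)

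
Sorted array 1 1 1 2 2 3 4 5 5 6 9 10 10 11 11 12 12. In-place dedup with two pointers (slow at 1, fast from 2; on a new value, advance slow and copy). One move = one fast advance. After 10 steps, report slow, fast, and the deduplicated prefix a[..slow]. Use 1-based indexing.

slow=7, fast=12, prefix=[1, 2, 3, 4, 5, 6, 9]

slow=1 fast=2: a[fast]=1=a[slow] dup, fast++
slow=1 fast=3: a[fast]=1=a[slow] dup, fast++
slow=1 fast=4: a[fast]=2≠a[slow]=1 write a[2]=2, slow++,fast++
slow=2 fast=5: a[fast]=2=a[slow] dup, fast++
slow=2 fast=6: a[fast]=3≠a[slow]=2 write a[3]=3, slow++,fast++
slow=3 fast=7: a[fast]=4≠a[slow]=3 write a[4]=4, slow++,fast++
slow=4 fast=8: a[fast]=5≠a[slow]=4 write a[5]=5, slow++,fast++
slow=5 fast=9: a[fast]=5=a[slow] dup, fast++
slow=5 fast=10: a[fast]=6≠a[slow]=5 write a[6]=6, slow++,fast++
slow=6 fast=11: a[fast]=9≠a[slow]=6 write a[7]=9, slow++,fast++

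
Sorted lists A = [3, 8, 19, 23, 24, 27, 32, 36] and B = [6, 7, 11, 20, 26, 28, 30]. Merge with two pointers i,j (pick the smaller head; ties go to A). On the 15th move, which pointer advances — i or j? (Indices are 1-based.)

i

[i=1,j=1] A[i]=3<=B[j]=6 take 3 → i++
[i=2,j=1] A[i]=8>B[j]=6 take 6 → j++
[i=2,j=2] A[i]=8>B[j]=7 take 7 → j++
[i=2,j=3] A[i]=8<=B[j]=11 take 8 → i++
[i=3,j=3] A[i]=19>B[j]=11 take 11 → j++
[i=3,j=4] A[i]=19<=B[j]=20 take 19 → i++
[i=4,j=4] A[i]=23>B[j]=20 take 20 → j++
[i=4,j=5] A[i]=23<=B[j]=26 take 23 → i++
[i=5,j=5] A[i]=24<=B[j]=26 take 24 → i++
[i=6,j=5] A[i]=27>B[j]=26 take 26 → j++
[i=6,j=6] A[i]=27<=B[j]=28 take 27 → i++
[i=7,j=6] A[i]=32>B[j]=28 take 28 → j++
[i=7,j=7] A[i]=32>B[j]=30 take 30 → j++
[i=7,j=8] B done, take A[i]=32 → i++
[i=8,j=8] B done, take A[i]=36 → i++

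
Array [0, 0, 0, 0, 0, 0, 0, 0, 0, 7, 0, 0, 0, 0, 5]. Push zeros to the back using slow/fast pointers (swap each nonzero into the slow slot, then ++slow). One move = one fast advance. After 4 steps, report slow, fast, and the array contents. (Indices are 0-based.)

slow=0, fast=4, a=[0, 0, 0, 0, 0, 0, 0, 0, 0, 7, 0, 0, 0, 0, 5]

(s=0,f=0) a[fast]=0 → fast++
(s=0,f=1) a[fast]=0 → fast++
(s=0,f=2) a[fast]=0 → fast++
(s=0,f=3) a[fast]=0 → fast++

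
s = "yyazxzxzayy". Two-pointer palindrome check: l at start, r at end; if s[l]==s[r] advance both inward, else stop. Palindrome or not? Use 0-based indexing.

[0,10] 'y'=='y' → l++,r--
[1,9] 'y'=='y' → l++,r--
[2,8] 'a'=='a' → l++,r--
[3,7] 'z'=='z' → l++,r--
[4,6] 'x'=='x' → l++,r--

palindrome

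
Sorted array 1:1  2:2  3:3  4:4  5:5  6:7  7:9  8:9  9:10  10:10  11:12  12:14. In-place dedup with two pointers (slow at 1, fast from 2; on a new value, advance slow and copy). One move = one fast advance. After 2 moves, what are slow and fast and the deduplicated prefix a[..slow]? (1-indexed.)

slow=1 fast=2: a[fast]=2≠a[slow]=1 write a[2]=2, slow++,fast++
slow=2 fast=3: a[fast]=3≠a[slow]=2 write a[3]=3, slow++,fast++

slow=3, fast=4, prefix=[1, 2, 3]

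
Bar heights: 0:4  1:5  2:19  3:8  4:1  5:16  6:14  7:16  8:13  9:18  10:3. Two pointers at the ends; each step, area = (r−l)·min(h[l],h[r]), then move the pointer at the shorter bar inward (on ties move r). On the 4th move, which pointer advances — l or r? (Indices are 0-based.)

[0,10] min(4,3)*10=30 best=30 * → r--
[0,9] min(4,18)*9=36 best=36 * → l++
[1,9] min(5,18)*8=40 best=40 * → l++
[2,9] min(19,18)*7=126 best=126 * → r--

r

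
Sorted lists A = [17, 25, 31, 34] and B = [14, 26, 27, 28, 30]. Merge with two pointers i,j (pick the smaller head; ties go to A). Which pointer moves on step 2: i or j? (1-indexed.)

i=1 j=1: A[i]=17>B[j]=14 take 14, j++
i=1 j=2: A[i]=17<=B[j]=26 take 17, i++

i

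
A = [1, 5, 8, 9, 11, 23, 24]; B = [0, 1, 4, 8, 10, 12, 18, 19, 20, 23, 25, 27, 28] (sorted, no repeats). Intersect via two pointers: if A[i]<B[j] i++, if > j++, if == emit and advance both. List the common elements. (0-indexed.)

intersection = [1, 8, 23]

[i=0,j=0] 1>0 → j++
[i=0,j=1] 1==1 emit → i++,j++
[i=1,j=2] 5>4 → j++
[i=1,j=3] 5<8 → i++
[i=2,j=3] 8==8 emit → i++,j++
[i=3,j=4] 9<10 → i++
[i=4,j=4] 11>10 → j++
[i=4,j=5] 11<12 → i++
[i=5,j=5] 23>12 → j++
[i=5,j=6] 23>18 → j++
[i=5,j=7] 23>19 → j++
[i=5,j=8] 23>20 → j++
[i=5,j=9] 23==23 emit → i++,j++
[i=6,j=10] 24<25 → i++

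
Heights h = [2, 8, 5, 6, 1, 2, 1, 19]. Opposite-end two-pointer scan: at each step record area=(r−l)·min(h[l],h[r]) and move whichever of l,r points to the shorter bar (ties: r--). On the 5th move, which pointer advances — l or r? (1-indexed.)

[1,8] min(2,19)*7=14 best=14 * → l++
[2,8] min(8,19)*6=48 best=48 * → l++
[3,8] min(5,19)*5=25 best=48 → l++
[4,8] min(6,19)*4=24 best=48 → l++
[5,8] min(1,19)*3=3 best=48 → l++

l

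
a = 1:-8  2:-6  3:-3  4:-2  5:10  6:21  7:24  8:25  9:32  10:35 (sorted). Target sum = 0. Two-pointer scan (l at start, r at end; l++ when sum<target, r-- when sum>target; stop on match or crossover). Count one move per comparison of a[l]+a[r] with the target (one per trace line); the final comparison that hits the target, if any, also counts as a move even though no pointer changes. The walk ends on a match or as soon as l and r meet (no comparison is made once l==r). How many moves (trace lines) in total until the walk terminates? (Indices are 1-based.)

l=1 r=10: -8+35=27 >0, r--
l=1 r=9: -8+32=24 >0, r--
l=1 r=8: -8+25=17 >0, r--
l=1 r=7: -8+24=16 >0, r--
l=1 r=6: -8+21=13 >0, r--
l=1 r=5: -8+10=2 >0, r--
l=1 r=4: -8+-2=-10 <0, l++
l=2 r=4: -6+-2=-8 <0, l++
l=3 r=4: -3+-2=-5 <0, l++

9 moves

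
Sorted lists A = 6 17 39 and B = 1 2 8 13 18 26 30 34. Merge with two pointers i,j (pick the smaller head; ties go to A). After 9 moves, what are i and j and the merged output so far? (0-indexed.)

[i=0,j=0] A[i]=6>B[j]=1 take 1 → j++
[i=0,j=1] A[i]=6>B[j]=2 take 2 → j++
[i=0,j=2] A[i]=6<=B[j]=8 take 6 → i++
[i=1,j=2] A[i]=17>B[j]=8 take 8 → j++
[i=1,j=3] A[i]=17>B[j]=13 take 13 → j++
[i=1,j=4] A[i]=17<=B[j]=18 take 17 → i++
[i=2,j=4] A[i]=39>B[j]=18 take 18 → j++
[i=2,j=5] A[i]=39>B[j]=26 take 26 → j++
[i=2,j=6] A[i]=39>B[j]=30 take 30 → j++

i=2, j=7, merged so far=[1, 2, 6, 8, 13, 17, 18, 26, 30]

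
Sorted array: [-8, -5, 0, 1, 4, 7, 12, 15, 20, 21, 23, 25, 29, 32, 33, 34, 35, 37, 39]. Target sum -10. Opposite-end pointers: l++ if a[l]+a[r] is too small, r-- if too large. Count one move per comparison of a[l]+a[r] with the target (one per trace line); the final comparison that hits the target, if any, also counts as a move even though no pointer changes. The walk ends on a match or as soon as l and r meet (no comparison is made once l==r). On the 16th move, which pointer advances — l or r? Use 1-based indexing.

r

[1,19] -8+39=31 >-10 → r--
[1,18] -8+37=29 >-10 → r--
[1,17] -8+35=27 >-10 → r--
[1,16] -8+34=26 >-10 → r--
[1,15] -8+33=25 >-10 → r--
[1,14] -8+32=24 >-10 → r--
[1,13] -8+29=21 >-10 → r--
[1,12] -8+25=17 >-10 → r--
[1,11] -8+23=15 >-10 → r--
[1,10] -8+21=13 >-10 → r--
[1,9] -8+20=12 >-10 → r--
[1,8] -8+15=7 >-10 → r--
[1,7] -8+12=4 >-10 → r--
[1,6] -8+7=-1 >-10 → r--
[1,5] -8+4=-4 >-10 → r--
[1,4] -8+1=-7 >-10 → r--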